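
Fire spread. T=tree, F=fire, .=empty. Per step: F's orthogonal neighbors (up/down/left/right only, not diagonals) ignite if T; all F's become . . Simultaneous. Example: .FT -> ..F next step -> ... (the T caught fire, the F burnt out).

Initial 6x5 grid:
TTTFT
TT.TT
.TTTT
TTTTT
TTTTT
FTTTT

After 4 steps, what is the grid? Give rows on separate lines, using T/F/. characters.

Step 1: 5 trees catch fire, 2 burn out
  TTF.F
  TT.FT
  .TTTT
  TTTTT
  FTTTT
  .FTTT
Step 2: 6 trees catch fire, 5 burn out
  TF...
  TT..F
  .TTFT
  FTTTT
  .FTTT
  ..FTT
Step 3: 8 trees catch fire, 6 burn out
  F....
  TF...
  .TF.F
  .FTFT
  ..FTT
  ...FT
Step 4: 6 trees catch fire, 8 burn out
  .....
  F....
  .F...
  ..F.F
  ...FT
  ....F

.....
F....
.F...
..F.F
...FT
....F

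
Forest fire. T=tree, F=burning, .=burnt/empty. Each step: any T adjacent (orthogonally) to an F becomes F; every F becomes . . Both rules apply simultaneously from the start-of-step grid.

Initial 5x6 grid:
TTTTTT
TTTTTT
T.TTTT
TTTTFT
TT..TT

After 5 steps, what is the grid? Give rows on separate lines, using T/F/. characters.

Step 1: 4 trees catch fire, 1 burn out
  TTTTTT
  TTTTTT
  T.TTFT
  TTTF.F
  TT..FT
Step 2: 5 trees catch fire, 4 burn out
  TTTTTT
  TTTTFT
  T.TF.F
  TTF...
  TT...F
Step 3: 5 trees catch fire, 5 burn out
  TTTTFT
  TTTF.F
  T.F...
  TF....
  TT....
Step 4: 5 trees catch fire, 5 burn out
  TTTF.F
  TTF...
  T.....
  F.....
  TF....
Step 5: 4 trees catch fire, 5 burn out
  TTF...
  TF....
  F.....
  ......
  F.....

TTF...
TF....
F.....
......
F.....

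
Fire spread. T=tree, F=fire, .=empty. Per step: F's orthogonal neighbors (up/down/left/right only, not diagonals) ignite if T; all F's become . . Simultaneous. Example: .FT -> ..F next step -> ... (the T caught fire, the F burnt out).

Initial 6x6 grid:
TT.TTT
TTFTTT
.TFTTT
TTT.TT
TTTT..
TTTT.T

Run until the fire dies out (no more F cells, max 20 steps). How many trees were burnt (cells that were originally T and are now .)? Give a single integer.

Step 1: +5 fires, +2 burnt (F count now 5)
Step 2: +7 fires, +5 burnt (F count now 7)
Step 3: +9 fires, +7 burnt (F count now 9)
Step 4: +5 fires, +9 burnt (F count now 5)
Step 5: +1 fires, +5 burnt (F count now 1)
Step 6: +0 fires, +1 burnt (F count now 0)
Fire out after step 6
Initially T: 28, now '.': 35
Total burnt (originally-T cells now '.'): 27

Answer: 27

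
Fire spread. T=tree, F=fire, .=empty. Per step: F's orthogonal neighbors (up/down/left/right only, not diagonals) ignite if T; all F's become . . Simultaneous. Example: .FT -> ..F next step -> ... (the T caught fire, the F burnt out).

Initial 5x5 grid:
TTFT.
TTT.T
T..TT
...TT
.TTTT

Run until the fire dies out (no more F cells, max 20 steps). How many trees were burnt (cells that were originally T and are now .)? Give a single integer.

Step 1: +3 fires, +1 burnt (F count now 3)
Step 2: +2 fires, +3 burnt (F count now 2)
Step 3: +1 fires, +2 burnt (F count now 1)
Step 4: +1 fires, +1 burnt (F count now 1)
Step 5: +0 fires, +1 burnt (F count now 0)
Fire out after step 5
Initially T: 16, now '.': 16
Total burnt (originally-T cells now '.'): 7

Answer: 7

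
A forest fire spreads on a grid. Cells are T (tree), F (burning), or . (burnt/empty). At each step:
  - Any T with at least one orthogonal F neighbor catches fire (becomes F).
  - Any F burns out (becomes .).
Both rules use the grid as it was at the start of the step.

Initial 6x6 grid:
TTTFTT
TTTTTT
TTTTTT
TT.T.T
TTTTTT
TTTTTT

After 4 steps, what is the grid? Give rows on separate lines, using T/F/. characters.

Step 1: 3 trees catch fire, 1 burn out
  TTF.FT
  TTTFTT
  TTTTTT
  TT.T.T
  TTTTTT
  TTTTTT
Step 2: 5 trees catch fire, 3 burn out
  TF...F
  TTF.FT
  TTTFTT
  TT.T.T
  TTTTTT
  TTTTTT
Step 3: 6 trees catch fire, 5 burn out
  F.....
  TF...F
  TTF.FT
  TT.F.T
  TTTTTT
  TTTTTT
Step 4: 4 trees catch fire, 6 burn out
  ......
  F.....
  TF...F
  TT...T
  TTTFTT
  TTTTTT

......
F.....
TF...F
TT...T
TTTFTT
TTTTTT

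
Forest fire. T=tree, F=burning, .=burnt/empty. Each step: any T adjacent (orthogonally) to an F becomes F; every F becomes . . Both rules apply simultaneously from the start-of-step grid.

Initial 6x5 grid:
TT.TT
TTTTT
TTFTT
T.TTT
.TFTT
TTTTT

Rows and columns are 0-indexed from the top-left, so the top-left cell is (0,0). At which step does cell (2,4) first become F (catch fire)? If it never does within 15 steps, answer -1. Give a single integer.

Step 1: cell (2,4)='T' (+7 fires, +2 burnt)
Step 2: cell (2,4)='F' (+8 fires, +7 burnt)
  -> target ignites at step 2
Step 3: cell (2,4)='.' (+8 fires, +8 burnt)
Step 4: cell (2,4)='.' (+2 fires, +8 burnt)
Step 5: cell (2,4)='.' (+0 fires, +2 burnt)
  fire out at step 5

2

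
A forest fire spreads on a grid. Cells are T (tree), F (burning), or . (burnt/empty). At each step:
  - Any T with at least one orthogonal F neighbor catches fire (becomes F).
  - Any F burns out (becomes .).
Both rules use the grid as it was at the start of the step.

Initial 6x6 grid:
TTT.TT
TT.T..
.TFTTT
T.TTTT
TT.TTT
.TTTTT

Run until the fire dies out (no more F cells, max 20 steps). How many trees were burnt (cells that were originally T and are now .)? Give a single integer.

Answer: 25

Derivation:
Step 1: +3 fires, +1 burnt (F count now 3)
Step 2: +4 fires, +3 burnt (F count now 4)
Step 3: +5 fires, +4 burnt (F count now 5)
Step 4: +5 fires, +5 burnt (F count now 5)
Step 5: +3 fires, +5 burnt (F count now 3)
Step 6: +2 fires, +3 burnt (F count now 2)
Step 7: +1 fires, +2 burnt (F count now 1)
Step 8: +1 fires, +1 burnt (F count now 1)
Step 9: +1 fires, +1 burnt (F count now 1)
Step 10: +0 fires, +1 burnt (F count now 0)
Fire out after step 10
Initially T: 27, now '.': 34
Total burnt (originally-T cells now '.'): 25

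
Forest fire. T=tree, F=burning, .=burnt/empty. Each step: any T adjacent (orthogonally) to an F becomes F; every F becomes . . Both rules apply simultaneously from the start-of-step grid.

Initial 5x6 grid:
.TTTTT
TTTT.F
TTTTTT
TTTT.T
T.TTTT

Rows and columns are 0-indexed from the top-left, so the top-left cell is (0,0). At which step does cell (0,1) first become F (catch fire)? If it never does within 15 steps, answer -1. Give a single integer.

Step 1: cell (0,1)='T' (+2 fires, +1 burnt)
Step 2: cell (0,1)='T' (+3 fires, +2 burnt)
Step 3: cell (0,1)='T' (+3 fires, +3 burnt)
Step 4: cell (0,1)='T' (+5 fires, +3 burnt)
Step 5: cell (0,1)='F' (+5 fires, +5 burnt)
  -> target ignites at step 5
Step 6: cell (0,1)='.' (+4 fires, +5 burnt)
Step 7: cell (0,1)='.' (+2 fires, +4 burnt)
Step 8: cell (0,1)='.' (+1 fires, +2 burnt)
Step 9: cell (0,1)='.' (+0 fires, +1 burnt)
  fire out at step 9

5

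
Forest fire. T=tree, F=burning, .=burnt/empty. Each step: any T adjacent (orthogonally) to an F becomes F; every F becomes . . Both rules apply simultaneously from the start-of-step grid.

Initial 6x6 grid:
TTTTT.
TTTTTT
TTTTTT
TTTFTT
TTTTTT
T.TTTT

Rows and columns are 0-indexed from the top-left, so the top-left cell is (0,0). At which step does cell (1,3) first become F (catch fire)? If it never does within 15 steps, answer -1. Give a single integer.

Step 1: cell (1,3)='T' (+4 fires, +1 burnt)
Step 2: cell (1,3)='F' (+8 fires, +4 burnt)
  -> target ignites at step 2
Step 3: cell (1,3)='.' (+10 fires, +8 burnt)
Step 4: cell (1,3)='.' (+7 fires, +10 burnt)
Step 5: cell (1,3)='.' (+3 fires, +7 burnt)
Step 6: cell (1,3)='.' (+1 fires, +3 burnt)
Step 7: cell (1,3)='.' (+0 fires, +1 burnt)
  fire out at step 7

2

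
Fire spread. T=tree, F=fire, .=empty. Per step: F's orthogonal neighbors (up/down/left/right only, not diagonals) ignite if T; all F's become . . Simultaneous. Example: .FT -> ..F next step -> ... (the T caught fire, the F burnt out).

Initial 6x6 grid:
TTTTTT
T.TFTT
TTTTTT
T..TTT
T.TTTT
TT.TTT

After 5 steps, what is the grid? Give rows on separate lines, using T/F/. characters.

Step 1: 4 trees catch fire, 1 burn out
  TTTFTT
  T.F.FT
  TTTFTT
  T..TTT
  T.TTTT
  TT.TTT
Step 2: 6 trees catch fire, 4 burn out
  TTF.FT
  T....F
  TTF.FT
  T..FTT
  T.TTTT
  TT.TTT
Step 3: 6 trees catch fire, 6 burn out
  TF...F
  T.....
  TF...F
  T...FT
  T.TFTT
  TT.TTT
Step 4: 6 trees catch fire, 6 burn out
  F.....
  T.....
  F.....
  T....F
  T.F.FT
  TT.FTT
Step 5: 4 trees catch fire, 6 burn out
  ......
  F.....
  ......
  F.....
  T....F
  TT..FT

......
F.....
......
F.....
T....F
TT..FT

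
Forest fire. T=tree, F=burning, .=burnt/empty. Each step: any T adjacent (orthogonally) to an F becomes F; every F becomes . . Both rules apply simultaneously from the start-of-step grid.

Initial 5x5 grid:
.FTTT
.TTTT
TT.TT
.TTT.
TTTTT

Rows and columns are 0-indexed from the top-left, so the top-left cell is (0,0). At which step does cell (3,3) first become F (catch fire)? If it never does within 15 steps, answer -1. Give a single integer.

Step 1: cell (3,3)='T' (+2 fires, +1 burnt)
Step 2: cell (3,3)='T' (+3 fires, +2 burnt)
Step 3: cell (3,3)='T' (+4 fires, +3 burnt)
Step 4: cell (3,3)='T' (+4 fires, +4 burnt)
Step 5: cell (3,3)='F' (+4 fires, +4 burnt)
  -> target ignites at step 5
Step 6: cell (3,3)='.' (+1 fires, +4 burnt)
Step 7: cell (3,3)='.' (+1 fires, +1 burnt)
Step 8: cell (3,3)='.' (+0 fires, +1 burnt)
  fire out at step 8

5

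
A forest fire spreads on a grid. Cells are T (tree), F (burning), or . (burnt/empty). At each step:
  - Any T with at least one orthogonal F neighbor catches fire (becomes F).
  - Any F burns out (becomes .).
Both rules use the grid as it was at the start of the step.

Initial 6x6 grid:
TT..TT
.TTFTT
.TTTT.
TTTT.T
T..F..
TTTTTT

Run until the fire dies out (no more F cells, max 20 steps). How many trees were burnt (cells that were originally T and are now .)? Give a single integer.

Step 1: +5 fires, +2 burnt (F count now 5)
Step 2: +8 fires, +5 burnt (F count now 8)
Step 3: +6 fires, +8 burnt (F count now 6)
Step 4: +3 fires, +6 burnt (F count now 3)
Step 5: +1 fires, +3 burnt (F count now 1)
Step 6: +0 fires, +1 burnt (F count now 0)
Fire out after step 6
Initially T: 24, now '.': 35
Total burnt (originally-T cells now '.'): 23

Answer: 23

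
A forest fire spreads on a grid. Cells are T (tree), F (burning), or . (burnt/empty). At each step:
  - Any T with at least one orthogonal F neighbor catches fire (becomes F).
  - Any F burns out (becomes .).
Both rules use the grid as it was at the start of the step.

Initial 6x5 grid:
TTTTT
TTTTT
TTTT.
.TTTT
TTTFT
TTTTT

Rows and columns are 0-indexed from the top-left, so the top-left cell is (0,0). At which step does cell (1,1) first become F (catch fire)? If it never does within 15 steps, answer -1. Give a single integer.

Step 1: cell (1,1)='T' (+4 fires, +1 burnt)
Step 2: cell (1,1)='T' (+6 fires, +4 burnt)
Step 3: cell (1,1)='T' (+5 fires, +6 burnt)
Step 4: cell (1,1)='T' (+5 fires, +5 burnt)
Step 5: cell (1,1)='F' (+4 fires, +5 burnt)
  -> target ignites at step 5
Step 6: cell (1,1)='.' (+2 fires, +4 burnt)
Step 7: cell (1,1)='.' (+1 fires, +2 burnt)
Step 8: cell (1,1)='.' (+0 fires, +1 burnt)
  fire out at step 8

5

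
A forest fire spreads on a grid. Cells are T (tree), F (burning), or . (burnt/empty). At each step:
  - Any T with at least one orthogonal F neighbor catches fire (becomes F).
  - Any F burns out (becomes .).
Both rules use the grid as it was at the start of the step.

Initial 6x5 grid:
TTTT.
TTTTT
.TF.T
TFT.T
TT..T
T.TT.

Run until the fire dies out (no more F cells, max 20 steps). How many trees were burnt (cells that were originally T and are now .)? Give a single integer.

Step 1: +5 fires, +2 burnt (F count now 5)
Step 2: +4 fires, +5 burnt (F count now 4)
Step 3: +5 fires, +4 burnt (F count now 5)
Step 4: +2 fires, +5 burnt (F count now 2)
Step 5: +1 fires, +2 burnt (F count now 1)
Step 6: +1 fires, +1 burnt (F count now 1)
Step 7: +0 fires, +1 burnt (F count now 0)
Fire out after step 7
Initially T: 20, now '.': 28
Total burnt (originally-T cells now '.'): 18

Answer: 18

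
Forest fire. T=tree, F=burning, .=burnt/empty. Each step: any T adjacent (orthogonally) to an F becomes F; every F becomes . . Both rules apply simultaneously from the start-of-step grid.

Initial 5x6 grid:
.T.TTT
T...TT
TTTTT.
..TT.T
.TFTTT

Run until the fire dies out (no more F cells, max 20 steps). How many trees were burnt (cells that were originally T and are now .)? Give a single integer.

Step 1: +3 fires, +1 burnt (F count now 3)
Step 2: +3 fires, +3 burnt (F count now 3)
Step 3: +3 fires, +3 burnt (F count now 3)
Step 4: +3 fires, +3 burnt (F count now 3)
Step 5: +2 fires, +3 burnt (F count now 2)
Step 6: +2 fires, +2 burnt (F count now 2)
Step 7: +2 fires, +2 burnt (F count now 2)
Step 8: +0 fires, +2 burnt (F count now 0)
Fire out after step 8
Initially T: 19, now '.': 29
Total burnt (originally-T cells now '.'): 18

Answer: 18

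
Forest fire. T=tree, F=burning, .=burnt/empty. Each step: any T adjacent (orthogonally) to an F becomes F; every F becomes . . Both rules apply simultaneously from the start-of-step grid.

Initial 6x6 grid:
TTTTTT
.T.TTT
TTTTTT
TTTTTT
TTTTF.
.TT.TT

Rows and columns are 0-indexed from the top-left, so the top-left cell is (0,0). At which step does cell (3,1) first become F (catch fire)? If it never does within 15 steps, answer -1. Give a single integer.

Step 1: cell (3,1)='T' (+3 fires, +1 burnt)
Step 2: cell (3,1)='T' (+5 fires, +3 burnt)
Step 3: cell (3,1)='T' (+6 fires, +5 burnt)
Step 4: cell (3,1)='F' (+7 fires, +6 burnt)
  -> target ignites at step 4
Step 5: cell (3,1)='.' (+4 fires, +7 burnt)
Step 6: cell (3,1)='.' (+3 fires, +4 burnt)
Step 7: cell (3,1)='.' (+1 fires, +3 burnt)
Step 8: cell (3,1)='.' (+1 fires, +1 burnt)
Step 9: cell (3,1)='.' (+0 fires, +1 burnt)
  fire out at step 9

4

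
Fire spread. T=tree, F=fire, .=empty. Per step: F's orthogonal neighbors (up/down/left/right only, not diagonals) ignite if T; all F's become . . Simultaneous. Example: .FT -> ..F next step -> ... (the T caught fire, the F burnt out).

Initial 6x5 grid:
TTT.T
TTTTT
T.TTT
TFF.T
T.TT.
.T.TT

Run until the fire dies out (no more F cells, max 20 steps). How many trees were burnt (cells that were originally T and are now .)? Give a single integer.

Step 1: +3 fires, +2 burnt (F count now 3)
Step 2: +5 fires, +3 burnt (F count now 5)
Step 3: +6 fires, +5 burnt (F count now 6)
Step 4: +5 fires, +6 burnt (F count now 5)
Step 5: +1 fires, +5 burnt (F count now 1)
Step 6: +0 fires, +1 burnt (F count now 0)
Fire out after step 6
Initially T: 21, now '.': 29
Total burnt (originally-T cells now '.'): 20

Answer: 20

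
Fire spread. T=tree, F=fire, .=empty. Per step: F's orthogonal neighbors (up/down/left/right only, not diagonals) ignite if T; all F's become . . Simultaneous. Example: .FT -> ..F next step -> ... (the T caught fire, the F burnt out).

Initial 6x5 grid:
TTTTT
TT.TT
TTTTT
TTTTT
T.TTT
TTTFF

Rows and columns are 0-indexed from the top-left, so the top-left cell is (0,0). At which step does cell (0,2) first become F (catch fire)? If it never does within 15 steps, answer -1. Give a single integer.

Step 1: cell (0,2)='T' (+3 fires, +2 burnt)
Step 2: cell (0,2)='T' (+4 fires, +3 burnt)
Step 3: cell (0,2)='T' (+4 fires, +4 burnt)
Step 4: cell (0,2)='T' (+5 fires, +4 burnt)
Step 5: cell (0,2)='T' (+4 fires, +5 burnt)
Step 6: cell (0,2)='F' (+3 fires, +4 burnt)
  -> target ignites at step 6
Step 7: cell (0,2)='.' (+2 fires, +3 burnt)
Step 8: cell (0,2)='.' (+1 fires, +2 burnt)
Step 9: cell (0,2)='.' (+0 fires, +1 burnt)
  fire out at step 9

6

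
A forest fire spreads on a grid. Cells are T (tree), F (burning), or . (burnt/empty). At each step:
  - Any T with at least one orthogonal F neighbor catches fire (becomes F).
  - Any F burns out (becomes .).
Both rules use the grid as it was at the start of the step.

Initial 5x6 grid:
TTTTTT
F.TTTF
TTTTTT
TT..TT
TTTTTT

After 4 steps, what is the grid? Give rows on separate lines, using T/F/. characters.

Step 1: 5 trees catch fire, 2 burn out
  FTTTTF
  ..TTF.
  FTTTTF
  TT..TT
  TTTTTT
Step 2: 7 trees catch fire, 5 burn out
  .FTTF.
  ..TF..
  .FTTF.
  FT..TF
  TTTTTT
Step 3: 9 trees catch fire, 7 burn out
  ..FF..
  ..F...
  ..FF..
  .F..F.
  FTTTTF
Step 4: 2 trees catch fire, 9 burn out
  ......
  ......
  ......
  ......
  .FTTF.

......
......
......
......
.FTTF.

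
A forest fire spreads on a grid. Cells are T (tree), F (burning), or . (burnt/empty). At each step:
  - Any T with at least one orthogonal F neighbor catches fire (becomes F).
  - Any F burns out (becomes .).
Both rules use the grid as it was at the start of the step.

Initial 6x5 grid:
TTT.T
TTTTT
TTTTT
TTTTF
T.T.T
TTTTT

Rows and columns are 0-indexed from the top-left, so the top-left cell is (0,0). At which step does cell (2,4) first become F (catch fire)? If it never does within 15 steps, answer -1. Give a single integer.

Step 1: cell (2,4)='F' (+3 fires, +1 burnt)
  -> target ignites at step 1
Step 2: cell (2,4)='.' (+4 fires, +3 burnt)
Step 3: cell (2,4)='.' (+6 fires, +4 burnt)
Step 4: cell (2,4)='.' (+4 fires, +6 burnt)
Step 5: cell (2,4)='.' (+5 fires, +4 burnt)
Step 6: cell (2,4)='.' (+3 fires, +5 burnt)
Step 7: cell (2,4)='.' (+1 fires, +3 burnt)
Step 8: cell (2,4)='.' (+0 fires, +1 burnt)
  fire out at step 8

1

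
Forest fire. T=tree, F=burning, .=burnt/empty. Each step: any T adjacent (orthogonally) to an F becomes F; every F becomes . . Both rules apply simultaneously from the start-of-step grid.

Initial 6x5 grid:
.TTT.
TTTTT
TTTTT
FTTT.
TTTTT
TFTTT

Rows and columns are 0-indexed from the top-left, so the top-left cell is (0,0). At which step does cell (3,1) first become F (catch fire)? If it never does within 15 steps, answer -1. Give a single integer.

Step 1: cell (3,1)='F' (+6 fires, +2 burnt)
  -> target ignites at step 1
Step 2: cell (3,1)='.' (+5 fires, +6 burnt)
Step 3: cell (3,1)='.' (+5 fires, +5 burnt)
Step 4: cell (3,1)='.' (+4 fires, +5 burnt)
Step 5: cell (3,1)='.' (+3 fires, +4 burnt)
Step 6: cell (3,1)='.' (+2 fires, +3 burnt)
Step 7: cell (3,1)='.' (+0 fires, +2 burnt)
  fire out at step 7

1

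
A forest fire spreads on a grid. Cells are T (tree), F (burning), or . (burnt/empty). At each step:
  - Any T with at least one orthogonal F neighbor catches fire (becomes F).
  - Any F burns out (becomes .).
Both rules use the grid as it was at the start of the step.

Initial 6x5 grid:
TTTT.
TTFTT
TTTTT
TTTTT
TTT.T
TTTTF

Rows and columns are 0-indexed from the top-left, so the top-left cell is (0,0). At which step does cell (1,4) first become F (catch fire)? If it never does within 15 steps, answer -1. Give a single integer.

Step 1: cell (1,4)='T' (+6 fires, +2 burnt)
Step 2: cell (1,4)='F' (+9 fires, +6 burnt)
  -> target ignites at step 2
Step 3: cell (1,4)='.' (+7 fires, +9 burnt)
Step 4: cell (1,4)='.' (+3 fires, +7 burnt)
Step 5: cell (1,4)='.' (+1 fires, +3 burnt)
Step 6: cell (1,4)='.' (+0 fires, +1 burnt)
  fire out at step 6

2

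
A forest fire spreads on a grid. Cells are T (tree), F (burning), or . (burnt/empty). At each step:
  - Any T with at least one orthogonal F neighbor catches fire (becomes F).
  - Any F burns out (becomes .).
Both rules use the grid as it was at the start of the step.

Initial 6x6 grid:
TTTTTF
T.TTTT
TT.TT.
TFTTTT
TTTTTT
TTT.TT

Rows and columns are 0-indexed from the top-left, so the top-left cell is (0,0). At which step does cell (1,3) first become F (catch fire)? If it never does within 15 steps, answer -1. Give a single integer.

Step 1: cell (1,3)='T' (+6 fires, +2 burnt)
Step 2: cell (1,3)='T' (+7 fires, +6 burnt)
Step 3: cell (1,3)='F' (+9 fires, +7 burnt)
  -> target ignites at step 3
Step 4: cell (1,3)='.' (+5 fires, +9 burnt)
Step 5: cell (1,3)='.' (+2 fires, +5 burnt)
Step 6: cell (1,3)='.' (+1 fires, +2 burnt)
Step 7: cell (1,3)='.' (+0 fires, +1 burnt)
  fire out at step 7

3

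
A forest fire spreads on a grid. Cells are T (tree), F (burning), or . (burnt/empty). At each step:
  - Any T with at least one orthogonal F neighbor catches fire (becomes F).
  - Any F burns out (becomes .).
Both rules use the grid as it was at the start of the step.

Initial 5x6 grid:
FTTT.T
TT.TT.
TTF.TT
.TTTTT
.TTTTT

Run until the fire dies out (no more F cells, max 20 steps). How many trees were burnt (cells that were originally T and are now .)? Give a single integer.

Step 1: +4 fires, +2 burnt (F count now 4)
Step 2: +6 fires, +4 burnt (F count now 6)
Step 3: +4 fires, +6 burnt (F count now 4)
Step 4: +4 fires, +4 burnt (F count now 4)
Step 5: +3 fires, +4 burnt (F count now 3)
Step 6: +0 fires, +3 burnt (F count now 0)
Fire out after step 6
Initially T: 22, now '.': 29
Total burnt (originally-T cells now '.'): 21

Answer: 21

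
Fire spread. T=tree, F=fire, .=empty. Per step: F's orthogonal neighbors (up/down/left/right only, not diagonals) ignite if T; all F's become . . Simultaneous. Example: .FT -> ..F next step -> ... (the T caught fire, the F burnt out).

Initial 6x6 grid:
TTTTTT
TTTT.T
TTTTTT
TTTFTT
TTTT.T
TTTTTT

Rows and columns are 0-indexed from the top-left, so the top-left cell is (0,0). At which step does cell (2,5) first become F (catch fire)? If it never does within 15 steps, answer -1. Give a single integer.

Step 1: cell (2,5)='T' (+4 fires, +1 burnt)
Step 2: cell (2,5)='T' (+7 fires, +4 burnt)
Step 3: cell (2,5)='F' (+9 fires, +7 burnt)
  -> target ignites at step 3
Step 4: cell (2,5)='.' (+8 fires, +9 burnt)
Step 5: cell (2,5)='.' (+4 fires, +8 burnt)
Step 6: cell (2,5)='.' (+1 fires, +4 burnt)
Step 7: cell (2,5)='.' (+0 fires, +1 burnt)
  fire out at step 7

3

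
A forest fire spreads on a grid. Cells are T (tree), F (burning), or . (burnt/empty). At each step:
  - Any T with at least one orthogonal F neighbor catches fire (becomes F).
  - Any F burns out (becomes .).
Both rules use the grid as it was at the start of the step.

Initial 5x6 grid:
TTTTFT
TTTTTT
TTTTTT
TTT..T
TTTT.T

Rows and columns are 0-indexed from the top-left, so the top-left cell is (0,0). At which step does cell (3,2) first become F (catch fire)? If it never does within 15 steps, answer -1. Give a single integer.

Step 1: cell (3,2)='T' (+3 fires, +1 burnt)
Step 2: cell (3,2)='T' (+4 fires, +3 burnt)
Step 3: cell (3,2)='T' (+4 fires, +4 burnt)
Step 4: cell (3,2)='T' (+4 fires, +4 burnt)
Step 5: cell (3,2)='F' (+4 fires, +4 burnt)
  -> target ignites at step 5
Step 6: cell (3,2)='.' (+3 fires, +4 burnt)
Step 7: cell (3,2)='.' (+3 fires, +3 burnt)
Step 8: cell (3,2)='.' (+1 fires, +3 burnt)
Step 9: cell (3,2)='.' (+0 fires, +1 burnt)
  fire out at step 9

5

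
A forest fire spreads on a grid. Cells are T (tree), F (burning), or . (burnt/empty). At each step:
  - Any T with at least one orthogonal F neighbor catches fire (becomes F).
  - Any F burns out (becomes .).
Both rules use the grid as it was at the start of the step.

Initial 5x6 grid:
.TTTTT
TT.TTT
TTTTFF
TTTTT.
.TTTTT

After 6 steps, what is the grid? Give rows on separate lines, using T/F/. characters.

Step 1: 4 trees catch fire, 2 burn out
  .TTTTT
  TT.TFF
  TTTF..
  TTTTF.
  .TTTTT
Step 2: 6 trees catch fire, 4 burn out
  .TTTFF
  TT.F..
  TTF...
  TTTF..
  .TTTFT
Step 3: 5 trees catch fire, 6 burn out
  .TTF..
  TT....
  TF....
  TTF...
  .TTF.F
Step 4: 5 trees catch fire, 5 burn out
  .TF...
  TF....
  F.....
  TF....
  .TF...
Step 5: 4 trees catch fire, 5 burn out
  .F....
  F.....
  ......
  F.....
  .F....
Step 6: 0 trees catch fire, 4 burn out
  ......
  ......
  ......
  ......
  ......

......
......
......
......
......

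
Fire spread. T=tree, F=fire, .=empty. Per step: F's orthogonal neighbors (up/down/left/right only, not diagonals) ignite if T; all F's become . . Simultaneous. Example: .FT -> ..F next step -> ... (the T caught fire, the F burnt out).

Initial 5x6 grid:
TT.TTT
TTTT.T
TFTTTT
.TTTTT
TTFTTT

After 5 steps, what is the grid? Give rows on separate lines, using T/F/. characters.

Step 1: 7 trees catch fire, 2 burn out
  TT.TTT
  TFTT.T
  F.FTTT
  .FFTTT
  TF.FTT
Step 2: 7 trees catch fire, 7 burn out
  TF.TTT
  F.FT.T
  ...FTT
  ...FTT
  F...FT
Step 3: 5 trees catch fire, 7 burn out
  F..TTT
  ...F.T
  ....FT
  ....FT
  .....F
Step 4: 3 trees catch fire, 5 burn out
  ...FTT
  .....T
  .....F
  .....F
  ......
Step 5: 2 trees catch fire, 3 burn out
  ....FT
  .....F
  ......
  ......
  ......

....FT
.....F
......
......
......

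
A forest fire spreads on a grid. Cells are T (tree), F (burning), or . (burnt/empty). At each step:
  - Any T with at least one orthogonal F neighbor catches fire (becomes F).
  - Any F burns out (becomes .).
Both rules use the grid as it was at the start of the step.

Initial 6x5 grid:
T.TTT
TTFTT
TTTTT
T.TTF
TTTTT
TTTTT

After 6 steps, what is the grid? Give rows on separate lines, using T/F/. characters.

Step 1: 7 trees catch fire, 2 burn out
  T.FTT
  TF.FT
  TTFTF
  T.TF.
  TTTTF
  TTTTT
Step 2: 8 trees catch fire, 7 burn out
  T..FT
  F...F
  TF.F.
  T.F..
  TTTF.
  TTTTF
Step 3: 5 trees catch fire, 8 burn out
  F...F
  .....
  F....
  T....
  TTF..
  TTTF.
Step 4: 3 trees catch fire, 5 burn out
  .....
  .....
  .....
  F....
  TF...
  TTF..
Step 5: 2 trees catch fire, 3 burn out
  .....
  .....
  .....
  .....
  F....
  TF...
Step 6: 1 trees catch fire, 2 burn out
  .....
  .....
  .....
  .....
  .....
  F....

.....
.....
.....
.....
.....
F....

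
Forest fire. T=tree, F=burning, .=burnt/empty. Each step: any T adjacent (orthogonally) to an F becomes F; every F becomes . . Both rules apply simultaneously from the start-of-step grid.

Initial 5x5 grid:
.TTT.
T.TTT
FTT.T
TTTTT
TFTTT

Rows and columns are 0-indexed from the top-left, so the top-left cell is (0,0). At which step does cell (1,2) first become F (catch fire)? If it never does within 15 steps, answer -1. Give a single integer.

Step 1: cell (1,2)='T' (+6 fires, +2 burnt)
Step 2: cell (1,2)='T' (+3 fires, +6 burnt)
Step 3: cell (1,2)='F' (+3 fires, +3 burnt)
  -> target ignites at step 3
Step 4: cell (1,2)='.' (+3 fires, +3 burnt)
Step 5: cell (1,2)='.' (+4 fires, +3 burnt)
Step 6: cell (1,2)='.' (+0 fires, +4 burnt)
  fire out at step 6

3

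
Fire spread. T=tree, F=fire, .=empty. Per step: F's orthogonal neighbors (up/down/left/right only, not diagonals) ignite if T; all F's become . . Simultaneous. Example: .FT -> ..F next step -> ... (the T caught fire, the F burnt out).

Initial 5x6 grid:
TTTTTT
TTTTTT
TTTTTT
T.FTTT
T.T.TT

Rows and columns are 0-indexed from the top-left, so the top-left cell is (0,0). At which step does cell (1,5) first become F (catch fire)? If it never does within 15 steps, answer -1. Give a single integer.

Step 1: cell (1,5)='T' (+3 fires, +1 burnt)
Step 2: cell (1,5)='T' (+4 fires, +3 burnt)
Step 3: cell (1,5)='T' (+7 fires, +4 burnt)
Step 4: cell (1,5)='T' (+7 fires, +7 burnt)
Step 5: cell (1,5)='F' (+4 fires, +7 burnt)
  -> target ignites at step 5
Step 6: cell (1,5)='.' (+1 fires, +4 burnt)
Step 7: cell (1,5)='.' (+0 fires, +1 burnt)
  fire out at step 7

5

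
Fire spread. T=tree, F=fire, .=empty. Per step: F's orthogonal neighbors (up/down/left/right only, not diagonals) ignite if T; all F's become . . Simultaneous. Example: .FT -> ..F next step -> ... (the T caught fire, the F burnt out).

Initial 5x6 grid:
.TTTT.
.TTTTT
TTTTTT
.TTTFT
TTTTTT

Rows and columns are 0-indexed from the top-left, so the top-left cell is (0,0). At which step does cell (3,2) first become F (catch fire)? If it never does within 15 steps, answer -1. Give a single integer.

Step 1: cell (3,2)='T' (+4 fires, +1 burnt)
Step 2: cell (3,2)='F' (+6 fires, +4 burnt)
  -> target ignites at step 2
Step 3: cell (3,2)='.' (+6 fires, +6 burnt)
Step 4: cell (3,2)='.' (+4 fires, +6 burnt)
Step 5: cell (3,2)='.' (+4 fires, +4 burnt)
Step 6: cell (3,2)='.' (+1 fires, +4 burnt)
Step 7: cell (3,2)='.' (+0 fires, +1 burnt)
  fire out at step 7

2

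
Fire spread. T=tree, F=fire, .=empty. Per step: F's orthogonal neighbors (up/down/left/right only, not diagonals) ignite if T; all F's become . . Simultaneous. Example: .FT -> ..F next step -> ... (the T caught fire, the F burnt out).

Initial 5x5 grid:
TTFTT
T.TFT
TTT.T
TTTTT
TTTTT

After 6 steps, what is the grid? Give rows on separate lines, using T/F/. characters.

Step 1: 4 trees catch fire, 2 burn out
  TF.FT
  T.F.F
  TTT.T
  TTTTT
  TTTTT
Step 2: 4 trees catch fire, 4 burn out
  F...F
  T....
  TTF.F
  TTTTT
  TTTTT
Step 3: 4 trees catch fire, 4 burn out
  .....
  F....
  TF...
  TTFTF
  TTTTT
Step 4: 5 trees catch fire, 4 burn out
  .....
  .....
  F....
  TF.F.
  TTFTF
Step 5: 3 trees catch fire, 5 burn out
  .....
  .....
  .....
  F....
  TF.F.
Step 6: 1 trees catch fire, 3 burn out
  .....
  .....
  .....
  .....
  F....

.....
.....
.....
.....
F....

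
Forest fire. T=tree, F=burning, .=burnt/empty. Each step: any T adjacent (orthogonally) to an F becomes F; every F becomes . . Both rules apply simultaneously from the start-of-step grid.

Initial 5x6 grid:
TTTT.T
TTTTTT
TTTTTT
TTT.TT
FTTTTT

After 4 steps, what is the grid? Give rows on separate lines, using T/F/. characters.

Step 1: 2 trees catch fire, 1 burn out
  TTTT.T
  TTTTTT
  TTTTTT
  FTT.TT
  .FTTTT
Step 2: 3 trees catch fire, 2 burn out
  TTTT.T
  TTTTTT
  FTTTTT
  .FT.TT
  ..FTTT
Step 3: 4 trees catch fire, 3 burn out
  TTTT.T
  FTTTTT
  .FTTTT
  ..F.TT
  ...FTT
Step 4: 4 trees catch fire, 4 burn out
  FTTT.T
  .FTTTT
  ..FTTT
  ....TT
  ....FT

FTTT.T
.FTTTT
..FTTT
....TT
....FT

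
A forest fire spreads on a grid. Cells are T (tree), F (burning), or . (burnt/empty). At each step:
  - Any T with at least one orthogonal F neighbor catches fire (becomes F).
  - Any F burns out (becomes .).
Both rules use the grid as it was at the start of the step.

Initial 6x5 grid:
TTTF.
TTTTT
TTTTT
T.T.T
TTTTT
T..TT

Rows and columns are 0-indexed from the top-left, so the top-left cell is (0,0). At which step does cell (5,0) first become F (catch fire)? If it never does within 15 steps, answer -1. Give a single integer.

Step 1: cell (5,0)='T' (+2 fires, +1 burnt)
Step 2: cell (5,0)='T' (+4 fires, +2 burnt)
Step 3: cell (5,0)='T' (+4 fires, +4 burnt)
Step 4: cell (5,0)='T' (+4 fires, +4 burnt)
Step 5: cell (5,0)='T' (+3 fires, +4 burnt)
Step 6: cell (5,0)='T' (+4 fires, +3 burnt)
Step 7: cell (5,0)='T' (+2 fires, +4 burnt)
Step 8: cell (5,0)='F' (+1 fires, +2 burnt)
  -> target ignites at step 8
Step 9: cell (5,0)='.' (+0 fires, +1 burnt)
  fire out at step 9

8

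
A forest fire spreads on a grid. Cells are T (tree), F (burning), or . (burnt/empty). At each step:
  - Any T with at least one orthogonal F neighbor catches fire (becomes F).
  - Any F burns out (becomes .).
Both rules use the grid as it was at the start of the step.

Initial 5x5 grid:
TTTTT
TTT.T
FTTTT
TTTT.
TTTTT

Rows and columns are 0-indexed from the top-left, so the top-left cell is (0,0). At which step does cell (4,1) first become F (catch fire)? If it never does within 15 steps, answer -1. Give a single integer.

Step 1: cell (4,1)='T' (+3 fires, +1 burnt)
Step 2: cell (4,1)='T' (+5 fires, +3 burnt)
Step 3: cell (4,1)='F' (+5 fires, +5 burnt)
  -> target ignites at step 3
Step 4: cell (4,1)='.' (+4 fires, +5 burnt)
Step 5: cell (4,1)='.' (+3 fires, +4 burnt)
Step 6: cell (4,1)='.' (+2 fires, +3 burnt)
Step 7: cell (4,1)='.' (+0 fires, +2 burnt)
  fire out at step 7

3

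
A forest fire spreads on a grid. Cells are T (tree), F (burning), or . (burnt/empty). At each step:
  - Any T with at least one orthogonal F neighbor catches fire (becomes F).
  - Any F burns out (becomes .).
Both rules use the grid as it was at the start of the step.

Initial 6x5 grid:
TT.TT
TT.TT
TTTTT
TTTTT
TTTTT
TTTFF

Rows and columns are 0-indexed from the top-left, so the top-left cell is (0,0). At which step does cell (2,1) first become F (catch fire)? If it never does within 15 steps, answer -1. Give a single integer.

Step 1: cell (2,1)='T' (+3 fires, +2 burnt)
Step 2: cell (2,1)='T' (+4 fires, +3 burnt)
Step 3: cell (2,1)='T' (+5 fires, +4 burnt)
Step 4: cell (2,1)='T' (+5 fires, +5 burnt)
Step 5: cell (2,1)='F' (+4 fires, +5 burnt)
  -> target ignites at step 5
Step 6: cell (2,1)='.' (+2 fires, +4 burnt)
Step 7: cell (2,1)='.' (+2 fires, +2 burnt)
Step 8: cell (2,1)='.' (+1 fires, +2 burnt)
Step 9: cell (2,1)='.' (+0 fires, +1 burnt)
  fire out at step 9

5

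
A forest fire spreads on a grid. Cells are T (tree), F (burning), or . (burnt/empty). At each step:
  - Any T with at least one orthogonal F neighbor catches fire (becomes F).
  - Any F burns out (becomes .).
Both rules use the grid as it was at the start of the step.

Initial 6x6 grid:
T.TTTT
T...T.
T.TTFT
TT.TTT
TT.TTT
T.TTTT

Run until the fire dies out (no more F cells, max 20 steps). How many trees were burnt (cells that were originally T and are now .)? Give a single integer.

Answer: 18

Derivation:
Step 1: +4 fires, +1 burnt (F count now 4)
Step 2: +5 fires, +4 burnt (F count now 5)
Step 3: +5 fires, +5 burnt (F count now 5)
Step 4: +3 fires, +5 burnt (F count now 3)
Step 5: +1 fires, +3 burnt (F count now 1)
Step 6: +0 fires, +1 burnt (F count now 0)
Fire out after step 6
Initially T: 26, now '.': 28
Total burnt (originally-T cells now '.'): 18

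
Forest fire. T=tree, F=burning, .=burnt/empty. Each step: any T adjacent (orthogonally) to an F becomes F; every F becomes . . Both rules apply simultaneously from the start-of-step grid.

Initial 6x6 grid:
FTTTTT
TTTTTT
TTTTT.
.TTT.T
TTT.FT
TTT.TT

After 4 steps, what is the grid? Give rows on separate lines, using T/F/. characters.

Step 1: 4 trees catch fire, 2 burn out
  .FTTTT
  FTTTTT
  TTTTT.
  .TTT.T
  TTT..F
  TTT.FT
Step 2: 5 trees catch fire, 4 burn out
  ..FTTT
  .FTTTT
  FTTTT.
  .TTT.F
  TTT...
  TTT..F
Step 3: 3 trees catch fire, 5 burn out
  ...FTT
  ..FTTT
  .FTTT.
  .TTT..
  TTT...
  TTT...
Step 4: 4 trees catch fire, 3 burn out
  ....FT
  ...FTT
  ..FTT.
  .FTT..
  TTT...
  TTT...

....FT
...FTT
..FTT.
.FTT..
TTT...
TTT...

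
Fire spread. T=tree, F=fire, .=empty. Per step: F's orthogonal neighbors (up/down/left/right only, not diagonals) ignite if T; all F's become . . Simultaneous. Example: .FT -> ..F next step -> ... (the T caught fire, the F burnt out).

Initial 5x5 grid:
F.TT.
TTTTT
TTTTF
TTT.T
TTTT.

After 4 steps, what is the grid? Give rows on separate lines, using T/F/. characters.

Step 1: 4 trees catch fire, 2 burn out
  ..TT.
  FTTTF
  TTTF.
  TTT.F
  TTTT.
Step 2: 4 trees catch fire, 4 burn out
  ..TT.
  .FTF.
  FTF..
  TTT..
  TTTT.
Step 3: 5 trees catch fire, 4 burn out
  ..TF.
  ..F..
  .F...
  FTF..
  TTTT.
Step 4: 4 trees catch fire, 5 burn out
  ..F..
  .....
  .....
  .F...
  FTFT.

..F..
.....
.....
.F...
FTFT.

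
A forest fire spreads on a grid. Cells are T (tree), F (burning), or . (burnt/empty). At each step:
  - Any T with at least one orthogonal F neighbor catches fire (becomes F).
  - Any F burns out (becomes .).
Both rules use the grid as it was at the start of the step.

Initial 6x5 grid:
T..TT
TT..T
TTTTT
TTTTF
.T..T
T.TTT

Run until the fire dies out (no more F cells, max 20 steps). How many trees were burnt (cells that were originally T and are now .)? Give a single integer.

Step 1: +3 fires, +1 burnt (F count now 3)
Step 2: +4 fires, +3 burnt (F count now 4)
Step 3: +4 fires, +4 burnt (F count now 4)
Step 4: +5 fires, +4 burnt (F count now 5)
Step 5: +2 fires, +5 burnt (F count now 2)
Step 6: +1 fires, +2 burnt (F count now 1)
Step 7: +1 fires, +1 burnt (F count now 1)
Step 8: +0 fires, +1 burnt (F count now 0)
Fire out after step 8
Initially T: 21, now '.': 29
Total burnt (originally-T cells now '.'): 20

Answer: 20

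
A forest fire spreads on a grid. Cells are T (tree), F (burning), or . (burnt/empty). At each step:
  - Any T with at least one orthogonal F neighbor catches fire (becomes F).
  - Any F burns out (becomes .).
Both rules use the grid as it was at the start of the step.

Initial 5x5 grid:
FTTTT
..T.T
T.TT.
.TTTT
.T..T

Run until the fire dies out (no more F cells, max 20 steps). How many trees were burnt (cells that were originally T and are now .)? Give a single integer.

Answer: 14

Derivation:
Step 1: +1 fires, +1 burnt (F count now 1)
Step 2: +1 fires, +1 burnt (F count now 1)
Step 3: +2 fires, +1 burnt (F count now 2)
Step 4: +2 fires, +2 burnt (F count now 2)
Step 5: +3 fires, +2 burnt (F count now 3)
Step 6: +2 fires, +3 burnt (F count now 2)
Step 7: +2 fires, +2 burnt (F count now 2)
Step 8: +1 fires, +2 burnt (F count now 1)
Step 9: +0 fires, +1 burnt (F count now 0)
Fire out after step 9
Initially T: 15, now '.': 24
Total burnt (originally-T cells now '.'): 14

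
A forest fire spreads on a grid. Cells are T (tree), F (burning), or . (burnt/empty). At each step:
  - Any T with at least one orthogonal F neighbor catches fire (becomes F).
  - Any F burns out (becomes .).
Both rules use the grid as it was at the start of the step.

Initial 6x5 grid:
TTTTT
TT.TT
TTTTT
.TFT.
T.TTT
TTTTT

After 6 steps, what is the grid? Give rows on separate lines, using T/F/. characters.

Step 1: 4 trees catch fire, 1 burn out
  TTTTT
  TT.TT
  TTFTT
  .F.F.
  T.FTT
  TTTTT
Step 2: 4 trees catch fire, 4 burn out
  TTTTT
  TT.TT
  TF.FT
  .....
  T..FT
  TTFTT
Step 3: 7 trees catch fire, 4 burn out
  TTTTT
  TF.FT
  F...F
  .....
  T...F
  TF.FT
Step 4: 6 trees catch fire, 7 burn out
  TFTFT
  F...F
  .....
  .....
  T....
  F...F
Step 5: 4 trees catch fire, 6 burn out
  F.F.F
  .....
  .....
  .....
  F....
  .....
Step 6: 0 trees catch fire, 4 burn out
  .....
  .....
  .....
  .....
  .....
  .....

.....
.....
.....
.....
.....
.....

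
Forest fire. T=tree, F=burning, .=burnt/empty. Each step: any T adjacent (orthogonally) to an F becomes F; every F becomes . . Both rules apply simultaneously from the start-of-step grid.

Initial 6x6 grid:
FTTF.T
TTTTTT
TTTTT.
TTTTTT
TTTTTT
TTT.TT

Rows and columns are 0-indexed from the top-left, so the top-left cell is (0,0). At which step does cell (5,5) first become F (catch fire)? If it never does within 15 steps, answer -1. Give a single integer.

Step 1: cell (5,5)='T' (+4 fires, +2 burnt)
Step 2: cell (5,5)='T' (+5 fires, +4 burnt)
Step 3: cell (5,5)='T' (+6 fires, +5 burnt)
Step 4: cell (5,5)='T' (+6 fires, +6 burnt)
Step 5: cell (5,5)='T' (+5 fires, +6 burnt)
Step 6: cell (5,5)='T' (+4 fires, +5 burnt)
Step 7: cell (5,5)='F' (+1 fires, +4 burnt)
  -> target ignites at step 7
Step 8: cell (5,5)='.' (+0 fires, +1 burnt)
  fire out at step 8

7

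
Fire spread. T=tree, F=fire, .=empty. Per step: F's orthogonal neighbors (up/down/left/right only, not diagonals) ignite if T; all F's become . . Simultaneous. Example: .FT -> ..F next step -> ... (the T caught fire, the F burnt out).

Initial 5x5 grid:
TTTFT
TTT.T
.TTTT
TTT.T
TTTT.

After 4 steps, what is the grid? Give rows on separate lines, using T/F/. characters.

Step 1: 2 trees catch fire, 1 burn out
  TTF.F
  TTT.T
  .TTTT
  TTT.T
  TTTT.
Step 2: 3 trees catch fire, 2 burn out
  TF...
  TTF.F
  .TTTT
  TTT.T
  TTTT.
Step 3: 4 trees catch fire, 3 burn out
  F....
  TF...
  .TFTF
  TTT.T
  TTTT.
Step 4: 5 trees catch fire, 4 burn out
  .....
  F....
  .F.F.
  TTF.F
  TTTT.

.....
F....
.F.F.
TTF.F
TTTT.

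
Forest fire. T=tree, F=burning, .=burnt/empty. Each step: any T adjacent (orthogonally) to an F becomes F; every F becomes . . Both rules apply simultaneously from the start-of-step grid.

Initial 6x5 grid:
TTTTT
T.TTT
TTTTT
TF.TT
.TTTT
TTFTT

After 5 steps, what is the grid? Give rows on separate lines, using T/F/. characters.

Step 1: 6 trees catch fire, 2 burn out
  TTTTT
  T.TTT
  TFTTT
  F..TT
  .FFTT
  TF.FT
Step 2: 5 trees catch fire, 6 burn out
  TTTTT
  T.TTT
  F.FTT
  ...TT
  ...FT
  F...F
Step 3: 5 trees catch fire, 5 burn out
  TTTTT
  F.FTT
  ...FT
  ...FT
  ....F
  .....
Step 4: 5 trees catch fire, 5 burn out
  FTFTT
  ...FT
  ....F
  ....F
  .....
  .....
Step 5: 3 trees catch fire, 5 burn out
  .F.FT
  ....F
  .....
  .....
  .....
  .....

.F.FT
....F
.....
.....
.....
.....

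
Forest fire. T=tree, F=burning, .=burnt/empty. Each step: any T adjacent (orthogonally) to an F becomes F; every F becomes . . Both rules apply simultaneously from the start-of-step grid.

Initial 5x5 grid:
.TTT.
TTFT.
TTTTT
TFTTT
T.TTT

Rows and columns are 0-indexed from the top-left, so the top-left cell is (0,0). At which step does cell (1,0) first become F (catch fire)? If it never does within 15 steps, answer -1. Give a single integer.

Step 1: cell (1,0)='T' (+7 fires, +2 burnt)
Step 2: cell (1,0)='F' (+8 fires, +7 burnt)
  -> target ignites at step 2
Step 3: cell (1,0)='.' (+3 fires, +8 burnt)
Step 4: cell (1,0)='.' (+1 fires, +3 burnt)
Step 5: cell (1,0)='.' (+0 fires, +1 burnt)
  fire out at step 5

2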